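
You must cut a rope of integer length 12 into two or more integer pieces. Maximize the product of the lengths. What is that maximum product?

Let f[k] be the best product for length k (with at least one cut). For each first piece i, the rest contributes max(k−i, f[k−i]).
Small cases: f[2]=1, f[3]=2, f[4]=4, f[5]=6, f[6]=9, f[7]=12.
f[8] = 2·max(6,9) = 2·9 = 18
f[9] = 3·max(6,9) = 3·9 = 27
f[10] = 2·max(8,18) = 2·18 = 36
f[11] = 2·max(9,27) = 2·27 = 54
f[12] = 3·max(9,27) = 3·27 = 81
One optimal split: 3 + 3 + 3 + 3; product 3·3·3·3 = 81.

81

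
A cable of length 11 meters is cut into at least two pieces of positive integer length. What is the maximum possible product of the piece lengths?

54

Define g[k] = max over 1≤i<k of i · max(k−i, g[k−i]); the inner max lets the remainder stay uncut if that's better.
g[2] = 1×max(1,0) = 1×1 = 1
g[3] = 1×max(2,1) = 1×2 = 2
g[4] = 2×max(2,1) = 2×2 = 4
g[5] = 2×max(3,2) = 2×3 = 6
g[6] = 3×max(3,2) = 3×3 = 9
g[7] = 2×max(5,6) = 2×6 = 12
g[8] = 2×max(6,9) = 2×9 = 18
g[9] = 3×max(6,9) = 3×9 = 27
g[10] = 2×max(8,18) = 2×18 = 36
g[11] = 2×max(9,27) = 2×27 = 54
One optimal split: 3 + 3 + 3 + 2; product 3×3×3×2 = 54.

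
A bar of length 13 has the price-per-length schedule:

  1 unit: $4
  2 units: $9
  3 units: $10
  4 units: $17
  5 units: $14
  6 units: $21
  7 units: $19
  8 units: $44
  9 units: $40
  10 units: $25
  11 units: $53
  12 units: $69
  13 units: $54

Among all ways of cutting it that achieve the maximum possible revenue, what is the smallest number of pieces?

2

Consider every possible first cut. r[k] is the best of p[i]+r[k−i] over all sellable i≤k.
r[1] = 4
r[2] = 9
r[3] = 13  (first piece 1, then r[2]=9)
r[4] = 18  (first piece 2, then r[2]=9)
r[5] = 22  (first piece 1, then r[4]=18)
r[6] = 27  (first piece 2, then r[4]=18)
r[7] = 31  (first piece 1, then r[6]=27)
r[8] = 44
r[9] = 48  (first piece 1, then r[8]=44)
r[10] = 53  (first piece 2, then r[8]=44)
r[11] = 57  (first piece 1, then r[10]=53)
r[12] = 69
r[13] = 73  (first piece 1, then r[12]=69)
Maximum revenue is $73.
Now minimize piece count subject to staying optimal: for each k, pieces[k] = 1 + min over i with p[i]+r[k−i]=r[k] of pieces[k−i].
pieces[10] = 2
pieces[11] = 3
pieces[12] = 1
pieces[13] = 2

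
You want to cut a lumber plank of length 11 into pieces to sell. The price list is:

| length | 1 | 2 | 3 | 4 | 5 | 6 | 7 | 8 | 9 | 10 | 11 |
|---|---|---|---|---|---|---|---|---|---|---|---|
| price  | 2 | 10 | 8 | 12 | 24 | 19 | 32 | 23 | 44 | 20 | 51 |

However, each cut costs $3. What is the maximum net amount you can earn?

51

Build net[k] bottom-up: net[k] = max over allowed piece i of (p[i] + net[k−i]) − 3 per cut.
net[1] = 2
net[2] = 10
net[3] = 9  (first piece 1, then net[2]=10)
net[4] = 17  (first piece 2, then net[2]=10)
net[5] = 24
net[6] = 24  (first piece 2, then net[4]=17)
net[7] = 32
net[8] = 31  (first piece 1, then net[7]=32)
net[9] = 44
net[10] = 45  (first piece 5, then net[5]=24)
net[11] = 51  (first piece 2, then net[9]=44)
One optimal plan: pieces 9 + 2 (1 cut) → $54 − $3 = $51.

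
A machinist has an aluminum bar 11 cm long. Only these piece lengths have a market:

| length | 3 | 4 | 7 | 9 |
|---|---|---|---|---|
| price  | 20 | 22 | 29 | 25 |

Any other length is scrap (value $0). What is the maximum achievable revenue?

Let best[k] be the best obtainable value from length k. For each k, try every first piece i and keep the best of price[i] + best[k−i].
best[1] = 0
best[2] = 0
best[3] = 20
best[4] = max(20+0, 22+0) = 22
best[5] = max(20+0, 22+0) = 22
best[6] = max(20+20, 22+0) = 40
best[7] = max(20+22, 22+20, 29+0) = 42
best[8] = max(20+22, 22+22, 29+0) = 44
best[9] = max(20+40, 22+22, 29+0, 25+0) = 60
best[10] = max(20+42, 22+40, 29+20, 25+0) = 62
best[11] = max(20+44, 22+42, 29+22, 25+0) = 64
One optimal cutting: 4 + 4 + 3 → $64.

64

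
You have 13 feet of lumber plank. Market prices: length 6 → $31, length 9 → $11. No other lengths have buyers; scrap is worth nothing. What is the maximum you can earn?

Build r[k] bottom-up: r[k] = max over allowed piece i of (p[i] + r[k−i]).
r[1] = 0
r[2] = 0
r[3] = 0
r[4] = 0
r[5] = 0
r[6] = 31
r[7] = 31
r[8] = 31
r[9] = 31
r[10] = 31
r[11] = 31
r[12] = 62  (first piece 6, then r[6]=31)
r[13] = 62
One optimal cutting: pieces 6 + 6 with 1 foot of scrap → $62.

62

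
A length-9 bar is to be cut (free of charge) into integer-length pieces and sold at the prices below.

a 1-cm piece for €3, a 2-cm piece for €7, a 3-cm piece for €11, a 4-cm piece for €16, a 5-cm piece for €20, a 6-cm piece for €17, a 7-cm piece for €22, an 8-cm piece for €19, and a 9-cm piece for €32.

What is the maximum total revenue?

Build R[k] bottom-up: R[k] = max over allowed piece i of (p[i] + R[k−i]).
R[1] = 3
R[2] = max(3+3, 7+0) = 7
R[3] = max(3+7, 7+3, 11+0) = 11
R[4] = max(3+11, 7+7, 11+3, 16+0) = 16
R[5] = max(3+16, 7+11, 11+7, 16+3, 20+0) = 20
R[6] = max(3+20, 7+16, 11+11, 16+7, 20+3, 17+0) = 23
R[7] = max(3+23, 7+20, 11+16, …, 17+3, 22+0) = 27
R[8] = max(3+27, 7+23, 11+20, …, 22+3, 19+0) = 32
R[9] = max(3+32, 7+27, 11+23, …, 19+3, 32+0) = 36
One optimal cutting: 5 + 4 → €20 + €16 = €36.

36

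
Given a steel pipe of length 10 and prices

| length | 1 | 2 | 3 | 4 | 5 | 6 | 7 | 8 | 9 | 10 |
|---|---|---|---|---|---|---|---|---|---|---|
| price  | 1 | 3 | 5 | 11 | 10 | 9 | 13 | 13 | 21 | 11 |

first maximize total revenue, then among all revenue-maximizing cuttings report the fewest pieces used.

Build r[k] bottom-up: r[k] = max over allowed piece i of (p[i] + r[k−i]).
r[1] = 1
r[2] = max(1+1, 3+0) = 3
r[3] = max(1+3, 3+1, 5+0) = 5
r[4] = max(1+5, 3+3, 5+1, 11+0) = 11
r[5] = max(1+11, 3+5, 5+3, 11+1, 10+0) = 12
r[6] = max(1+12, 3+11, 5+5, 11+3, 10+1, 9+0) = 14
r[7] = max(1+14, 3+12, 5+11, …, 9+1, 13+0) = 16
r[8] = max(1+16, 3+14, 5+12, …, 13+1, 13+0) = 22
r[9] = max(1+22, 3+16, 5+14, …, 13+1, 21+0) = 23
r[10] = max(1+23, 3+22, 5+16, …, 21+1, 11+0) = 25
Maximum revenue is $25.
Now minimize piece count subject to staying optimal: for each k, pieces[k] = 1 + min over i with p[i]+r[k−i]=r[k] of pieces[k−i].
pieces[7] = 2
pieces[8] = 2
pieces[9] = 3
pieces[10] = 3

3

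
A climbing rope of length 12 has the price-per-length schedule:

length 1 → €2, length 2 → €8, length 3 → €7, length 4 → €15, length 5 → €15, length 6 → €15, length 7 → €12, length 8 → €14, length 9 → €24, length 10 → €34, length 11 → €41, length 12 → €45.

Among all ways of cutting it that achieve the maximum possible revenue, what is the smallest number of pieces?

6

Consider every possible first cut. r[k] is the best of p[i]+r[k−i] over all sellable i≤k.
r[1] = 2
r[2] = 8
r[3] = 10  (first piece 1, then r[2]=8)
r[4] = 16  (first piece 2, then r[2]=8)
r[5] = 18  (first piece 1, then r[4]=16)
r[6] = 24  (first piece 2, then r[4]=16)
r[7] = 26  (first piece 1, then r[6]=24)
r[8] = 32  (first piece 2, then r[6]=24)
r[9] = 34  (first piece 1, then r[8]=32)
r[10] = 40  (first piece 2, then r[8]=32)
r[11] = 42  (first piece 1, then r[10]=40)
r[12] = 48  (first piece 2, then r[10]=40)
Maximum revenue is €48.
Now minimize piece count subject to staying optimal: for each k, pieces[k] = 1 + min over i with p[i]+r[k−i]=r[k] of pieces[k−i].
pieces[9] = 5
pieces[10] = 5
pieces[11] = 6
pieces[12] = 6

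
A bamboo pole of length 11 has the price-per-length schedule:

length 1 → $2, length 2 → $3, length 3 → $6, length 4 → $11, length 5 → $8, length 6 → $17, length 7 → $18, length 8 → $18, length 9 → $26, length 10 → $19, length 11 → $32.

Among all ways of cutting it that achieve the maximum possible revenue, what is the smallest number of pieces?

Build r[k] bottom-up: r[k] = max over allowed piece i of (p[i] + r[k−i]).
r[1] = 2
r[2] = 4  (first piece 1, then r[1]=2)
r[3] = 6  (first piece 1, then r[2]=4)
r[4] = 11
r[5] = 13  (first piece 1, then r[4]=11)
r[6] = 17
r[7] = 19  (first piece 1, then r[6]=17)
r[8] = 22  (first piece 4, then r[4]=11)
r[9] = 26
r[10] = 28  (first piece 1, then r[9]=26)
r[11] = 32
Maximum revenue is $32.
Now minimize piece count subject to staying optimal: for each k, pieces[k] = 1 + min over i with p[i]+r[k−i]=r[k] of pieces[k−i].
pieces[8] = 2
pieces[9] = 1
pieces[10] = 2
pieces[11] = 1

1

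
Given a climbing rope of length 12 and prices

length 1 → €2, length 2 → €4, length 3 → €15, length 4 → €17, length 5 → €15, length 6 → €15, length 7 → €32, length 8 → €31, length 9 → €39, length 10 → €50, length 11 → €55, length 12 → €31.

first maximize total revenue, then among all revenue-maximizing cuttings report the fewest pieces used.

4

Build r[k] bottom-up: r[k] = max over allowed piece i of (p[i] + r[k−i]).
r[1] = 2
r[2] = max(2+2, 4+0) = 4
r[3] = max(2+4, 4+2, 15+0) = 15
r[4] = max(2+15, 4+4, 15+2, 17+0) = 17
r[5] = max(2+17, 4+15, 15+4, 17+2, 15+0) = 19
r[6] = max(2+19, 4+17, 15+15, 17+4, 15+2, 15+0) = 30
r[7] = max(2+30, 4+19, 15+17, …, 15+2, 32+0) = 32
r[8] = max(2+32, 4+30, 15+19, …, 32+2, 31+0) = 34
r[9] = max(2+34, 4+32, 15+30, …, 31+2, 39+0) = 45
r[10] = max(2+45, 4+34, 15+32, …, 39+2, 50+0) = 50
r[11] = max(2+50, 4+45, 15+34, …, 50+2, 55+0) = 55
r[12] = max(2+55, 4+50, 15+45, …, 55+2, 31+0) = 60
Maximum revenue is €60.
Now minimize piece count subject to staying optimal: for each k, pieces[k] = 1 + min over i with p[i]+r[k−i]=r[k] of pieces[k−i].
pieces[9] = 3
pieces[10] = 1
pieces[11] = 1
pieces[12] = 4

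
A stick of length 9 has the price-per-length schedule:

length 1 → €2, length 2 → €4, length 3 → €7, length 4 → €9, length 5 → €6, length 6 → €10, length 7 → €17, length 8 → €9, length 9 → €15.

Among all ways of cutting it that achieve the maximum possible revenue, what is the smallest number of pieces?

2

Let r[k] be the best obtainable value from length k. For each k, try every first piece i and keep the best of price[i] + r[k−i].
r[1] = 2
r[2] = 4  (first piece 1, then r[1]=2)
r[3] = 7
r[4] = 9  (first piece 1, then r[3]=7)
r[5] = 11  (first piece 1, then r[4]=9)
r[6] = 14  (first piece 3, then r[3]=7)
r[7] = 17
r[8] = 19  (first piece 1, then r[7]=17)
r[9] = 21  (first piece 1, then r[8]=19)
Maximum revenue is €21.
Now minimize piece count subject to staying optimal: for each k, pieces[k] = 1 + min over i with p[i]+r[k−i]=r[k] of pieces[k−i].
pieces[6] = 2
pieces[7] = 1
pieces[8] = 2
pieces[9] = 2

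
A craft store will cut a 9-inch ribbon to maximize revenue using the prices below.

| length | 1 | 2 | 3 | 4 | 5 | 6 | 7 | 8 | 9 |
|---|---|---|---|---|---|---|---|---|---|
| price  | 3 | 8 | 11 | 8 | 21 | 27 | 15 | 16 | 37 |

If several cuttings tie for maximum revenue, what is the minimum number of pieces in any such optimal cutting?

2

Consider every possible first cut. r[k] is the best of p[i]+r[k−i] over all sellable i≤k.
r[1] = 3
r[2] = 8
r[3] = 11  (first piece 1, then r[2]=8)
r[4] = 16  (first piece 2, then r[2]=8)
r[5] = 21
r[6] = 27
r[7] = 30  (first piece 1, then r[6]=27)
r[8] = 35  (first piece 2, then r[6]=27)
r[9] = 38  (first piece 1, then r[8]=35)
Maximum revenue is ¢38.
Now minimize piece count subject to staying optimal: for each k, pieces[k] = 1 + min over i with p[i]+r[k−i]=r[k] of pieces[k−i].
pieces[6] = 1
pieces[7] = 2
pieces[8] = 2
pieces[9] = 2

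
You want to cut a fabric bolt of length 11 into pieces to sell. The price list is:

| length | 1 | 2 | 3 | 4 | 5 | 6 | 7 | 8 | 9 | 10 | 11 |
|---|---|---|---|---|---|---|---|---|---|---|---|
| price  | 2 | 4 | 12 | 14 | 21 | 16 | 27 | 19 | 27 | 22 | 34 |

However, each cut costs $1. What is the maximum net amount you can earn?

Consider every possible first cut. r[k] is the best of p[i]+r[k−i] over all sellable i≤k, charging 1 whenever i<k.
r[1] = 2
r[2] = max(2+2-1, 4+0) = 4
r[3] = max(2+4-1, 4+2-1, 12+0) = 12
r[4] = max(2+12-1, 4+4-1, 12+2-1, 14+0) = 14
r[5] = max(2+14-1, 4+12-1, 12+4-1, 14+2-1, 21+0) = 21
r[6] = max(2+21-1, 4+14-1, 12+12-1, 14+4-1, 21+2-1, 16+0) = 23
r[7] = max(2+23-1, 4+21-1, 12+14-1, …, 16+2-1, 27+0) = 27
r[8] = max(2+27-1, 4+23-1, 12+21-1, …, 27+2-1, 19+0) = 32
r[9] = max(2+32-1, 4+27-1, 12+23-1, …, 19+2-1, 27+0) = 34
r[10] = max(2+34-1, 4+32-1, 12+27-1, …, 27+2-1, 22+0) = 41
r[11] = max(2+41-1, 4+34-1, 12+32-1, …, 22+2-1, 34+0) = 43
One optimal plan: pieces 5 + 3 + 3 (2 cuts) → $45 − $2 = $43.

43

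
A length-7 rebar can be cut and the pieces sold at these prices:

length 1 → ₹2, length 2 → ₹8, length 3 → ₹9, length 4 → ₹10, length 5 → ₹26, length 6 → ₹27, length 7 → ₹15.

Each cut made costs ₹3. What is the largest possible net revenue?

31

Consider every possible first cut. v[k] is the best of p[i]+v[k−i] over all sellable i≤k, charging 3 whenever i<k.
v[1] = 2
v[2] = max(2+2-3, 8+0) = 8
v[3] = max(2+8-3, 8+2-3, 9+0) = 9
v[4] = max(2+9-3, 8+8-3, 9+2-3, 10+0) = 13
v[5] = max(2+13-3, 8+9-3, 9+8-3, 10+2-3, 26+0) = 26
v[6] = max(2+26-3, 8+13-3, 9+9-3, 10+8-3, 26+2-3, 27+0) = 27
v[7] = max(2+27-3, 8+26-3, 9+13-3, …, 27+2-3, 15+0) = 31
One optimal plan: pieces 5 + 2 (1 cut) → ₹34 − ₹3 = ₹31.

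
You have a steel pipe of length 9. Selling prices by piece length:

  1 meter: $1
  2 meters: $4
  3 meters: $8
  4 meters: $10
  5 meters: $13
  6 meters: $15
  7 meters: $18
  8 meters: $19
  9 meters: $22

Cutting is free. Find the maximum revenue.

24

Build R[k] bottom-up: R[k] = max over allowed piece i of (p[i] + R[k−i]).
R[1] = 1
R[2] = max(1+1, 4+0) = 4
R[3] = max(1+4, 4+1, 8+0) = 8
R[4] = max(1+8, 4+4, 8+1, 10+0) = 10
R[5] = max(1+10, 4+8, 8+4, 10+1, 13+0) = 13
R[6] = max(1+13, 4+10, 8+8, 10+4, 13+1, 15+0) = 16
R[7] = max(1+16, 4+13, 8+10, …, 15+1, 18+0) = 18
R[8] = max(1+18, 4+16, 8+13, …, 18+1, 19+0) = 21
R[9] = max(1+21, 4+18, 8+16, …, 19+1, 22+0) = 24
One optimal cutting: 3 + 3 + 3 → $8 + $8 + $8 = $24.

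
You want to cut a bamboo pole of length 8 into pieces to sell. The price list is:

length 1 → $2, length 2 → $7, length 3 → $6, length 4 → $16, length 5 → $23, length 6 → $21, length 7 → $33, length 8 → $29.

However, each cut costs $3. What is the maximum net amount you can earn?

32

Build v[k] bottom-up: v[k] = max over allowed piece i of (p[i] + v[k−i]) − 3 per cut.
v[1] = 2
v[2] = 7
v[3] = 6  (first piece 1, then v[2]=7)
v[4] = 16
v[5] = 23
v[6] = 22  (first piece 1, then v[5]=23)
v[7] = 33
v[8] = 32  (first piece 1, then v[7]=33)
One optimal plan: pieces 7 + 1 (1 cut) → $35 − $3 = $32.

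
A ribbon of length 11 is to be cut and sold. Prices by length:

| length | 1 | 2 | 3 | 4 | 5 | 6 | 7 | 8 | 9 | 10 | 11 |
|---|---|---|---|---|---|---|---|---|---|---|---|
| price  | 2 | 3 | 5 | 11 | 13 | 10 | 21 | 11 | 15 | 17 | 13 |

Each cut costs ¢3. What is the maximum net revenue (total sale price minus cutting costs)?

29

Let r[k] be the best obtainable value from length k. For each k, try every first piece i and keep the best of price[i] + r[k−i] minus the 3 cut fee when i<k.
r[1] = 2
r[2] = 3
r[3] = 5
r[4] = 11
r[5] = 13
r[6] = 12  (first piece 1, then r[5]=13)
r[7] = 21
r[8] = 20  (first piece 1, then r[7]=21)
r[9] = 21  (first piece 2, then r[7]=21)
r[10] = 23  (first piece 3, then r[7]=21)
r[11] = 29  (first piece 4, then r[7]=21)
One optimal plan: pieces 7 + 4 (1 cut) → ¢32 − ¢3 = ¢29.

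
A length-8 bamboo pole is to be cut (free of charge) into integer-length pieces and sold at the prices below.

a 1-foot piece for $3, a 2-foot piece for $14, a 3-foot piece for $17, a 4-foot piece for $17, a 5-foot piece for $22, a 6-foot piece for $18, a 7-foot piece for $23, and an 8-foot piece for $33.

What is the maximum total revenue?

56

Build best[k] bottom-up: best[k] = max over allowed piece i of (p[i] + best[k−i]).
best[1] = 3
best[2] = max(3+3, 14+0) = 14
best[3] = max(3+14, 14+3, 17+0) = 17
best[4] = max(3+17, 14+14, 17+3, 17+0) = 28
best[5] = max(3+28, 14+17, 17+14, 17+3, 22+0) = 31
best[6] = max(3+31, 14+28, 17+17, 17+14, 22+3, 18+0) = 42
best[7] = max(3+42, 14+31, 17+28, …, 18+3, 23+0) = 45
best[8] = max(3+45, 14+42, 17+31, …, 23+3, 33+0) = 56
One optimal cutting: 2 + 2 + 2 + 2 → $14 + $14 + $14 + $14 = $56.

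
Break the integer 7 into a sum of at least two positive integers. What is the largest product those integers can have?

12

Let m[k] be the best product for length k (with at least one cut). For each first piece i, the rest contributes max(k−i, m[k−i]).
m[2] = 1·max(1,0) = 1·1 = 1
m[3] = max(1·2, 2·1) = 2
m[4] = max(1·3, 2·2, 3·1) = 4
m[5] = max(1·4, 2·3, 3·2, 4·1) = 6
m[6] = max(1·6, 2·4, 3·3, 4·2, 5·1) = 9
m[7] = max(1·9, 2·6, 3·4, 4·3, 5·2, 6·1) = 12
One optimal split: 3 + 2 + 2; product 3·2·2 = 12.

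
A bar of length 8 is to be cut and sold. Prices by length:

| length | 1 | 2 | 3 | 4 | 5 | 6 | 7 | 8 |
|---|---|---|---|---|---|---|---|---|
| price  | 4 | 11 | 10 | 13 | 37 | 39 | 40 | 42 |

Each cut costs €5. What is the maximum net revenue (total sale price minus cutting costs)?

45

Consider every possible first cut. r[k] is the best of p[i]+r[k−i] over all sellable i≤k, charging 5 whenever i<k.
r[1] = 4
r[2] = 11
r[3] = 10  (first piece 1, then r[2]=11)
r[4] = 17  (first piece 2, then r[2]=11)
r[5] = 37
r[6] = 39
r[7] = 43  (first piece 2, then r[5]=37)
r[8] = 45  (first piece 2, then r[6]=39)
One optimal plan: pieces 6 + 2 (1 cut) → €50 − €5 = €45.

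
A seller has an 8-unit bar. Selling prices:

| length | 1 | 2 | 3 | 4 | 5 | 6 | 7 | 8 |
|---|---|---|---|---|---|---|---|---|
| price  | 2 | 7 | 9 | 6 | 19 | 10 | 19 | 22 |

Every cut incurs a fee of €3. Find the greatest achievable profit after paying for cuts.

Build net[k] bottom-up: net[k] = max over allowed piece i of (p[i] + net[k−i]) − 3 per cut.
net[1] = 2
net[2] = max(2+2-3, 7+0) = 7
net[3] = max(2+7-3, 7+2-3, 9+0) = 9
net[4] = max(2+9-3, 7+7-3, 9+2-3, 6+0) = 11
net[5] = max(2+11-3, 7+9-3, 9+7-3, 6+2-3, 19+0) = 19
net[6] = max(2+19-3, 7+11-3, 9+9-3, 6+7-3, 19+2-3, 10+0) = 18
net[7] = max(2+18-3, 7+19-3, 9+11-3, …, 10+2-3, 19+0) = 23
net[8] = max(2+23-3, 7+18-3, 9+19-3, …, 19+2-3, 22+0) = 25
One optimal plan: pieces 5 + 3 (1 cut) → €28 − €3 = €25.

25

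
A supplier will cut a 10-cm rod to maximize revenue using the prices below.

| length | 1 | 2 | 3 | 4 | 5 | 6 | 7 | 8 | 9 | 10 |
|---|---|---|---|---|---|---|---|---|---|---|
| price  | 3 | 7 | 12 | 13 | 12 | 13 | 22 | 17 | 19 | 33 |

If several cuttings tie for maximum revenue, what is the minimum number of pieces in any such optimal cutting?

4

Consider every possible first cut. r[k] is the best of p[i]+r[k−i] over all sellable i≤k.
r[1] = 3
r[2] = 7
r[3] = 12
r[4] = 15  (first piece 1, then r[3]=12)
r[5] = 19  (first piece 2, then r[3]=12)
r[6] = 24  (first piece 3, then r[3]=12)
r[7] = 27  (first piece 1, then r[6]=24)
r[8] = 31  (first piece 2, then r[6]=24)
r[9] = 36  (first piece 3, then r[6]=24)
r[10] = 39  (first piece 1, then r[9]=36)
Maximum revenue is €39.
Now minimize piece count subject to staying optimal: for each k, pieces[k] = 1 + min over i with p[i]+r[k−i]=r[k] of pieces[k−i].
pieces[7] = 3
pieces[8] = 3
pieces[9] = 3
pieces[10] = 4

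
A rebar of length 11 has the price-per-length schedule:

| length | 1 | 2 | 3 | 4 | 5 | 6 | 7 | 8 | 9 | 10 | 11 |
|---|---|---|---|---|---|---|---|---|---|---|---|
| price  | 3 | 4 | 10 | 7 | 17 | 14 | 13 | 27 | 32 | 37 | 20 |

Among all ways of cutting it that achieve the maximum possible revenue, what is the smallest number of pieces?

2

Consider every possible first cut. r[k] is the best of p[i]+r[k−i] over all sellable i≤k.
r[1] = 3
r[2] = 6  (first piece 1, then r[1]=3)
r[3] = 10
r[4] = 13  (first piece 1, then r[3]=10)
r[5] = 17
r[6] = 20  (first piece 1, then r[5]=17)
r[7] = 23  (first piece 1, then r[6]=20)
r[8] = 27  (first piece 3, then r[5]=17)
r[9] = 32
r[10] = 37
r[11] = 40  (first piece 1, then r[10]=37)
Maximum revenue is ₹40.
Now minimize piece count subject to staying optimal: for each k, pieces[k] = 1 + min over i with p[i]+r[k−i]=r[k] of pieces[k−i].
pieces[8] = 1
pieces[9] = 1
pieces[10] = 1
pieces[11] = 2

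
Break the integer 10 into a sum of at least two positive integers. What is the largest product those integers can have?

Fill prod[k] for k=2..10: at each k try every first piece i and multiply by the better of (k−i) uncut or prod[k−i].
prod[2] = 1·max(1,0) = 1·1 = 1
prod[3] = 1·max(2,1) = 1·2 = 2
prod[4] = 2·max(2,1) = 2·2 = 4
prod[5] = 2·max(3,2) = 2·3 = 6
prod[6] = 3·max(3,2) = 3·3 = 9
prod[7] = 2·max(5,6) = 2·6 = 12
prod[8] = 2·max(6,9) = 2·9 = 18
prod[9] = 3·max(6,9) = 3·9 = 27
prod[10] = 2·max(8,18) = 2·18 = 36
One optimal split: 3 + 3 + 2 + 2; product 3·3·2·2 = 36.

36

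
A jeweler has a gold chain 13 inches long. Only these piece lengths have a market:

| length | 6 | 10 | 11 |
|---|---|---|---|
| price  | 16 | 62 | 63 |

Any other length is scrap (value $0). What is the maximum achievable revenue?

63

Build r[k] bottom-up: r[k] = max over allowed piece i of (p[i] + r[k−i]).
r[1] = 0
r[2] = 0
r[3] = 0
r[4] = 0
r[5] = 0
r[6] = 16
r[7] = 16
r[8] = 16
r[9] = 16
r[10] = 62
r[11] = 63
r[12] = 63
r[13] = 63
One optimal cutting: pieces 11 with 2 inches of scrap → $63.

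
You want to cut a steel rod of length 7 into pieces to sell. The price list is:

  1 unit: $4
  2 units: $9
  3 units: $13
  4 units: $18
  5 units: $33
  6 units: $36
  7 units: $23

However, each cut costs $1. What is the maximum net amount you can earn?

41

Consider every possible first cut. v[k] is the best of p[i]+v[k−i] over all sellable i≤k, charging 1 whenever i<k.
v[1] = 4
v[2] = max(4+4-1, 9+0) = 9
v[3] = max(4+9-1, 9+4-1, 13+0) = 13
v[4] = max(4+13-1, 9+9-1, 13+4-1, 18+0) = 18
v[5] = max(4+18-1, 9+13-1, 13+9-1, 18+4-1, 33+0) = 33
v[6] = max(4+33-1, 9+18-1, 13+13-1, 18+9-1, 33+4-1, 36+0) = 36
v[7] = max(4+36-1, 9+33-1, 13+18-1, …, 36+4-1, 23+0) = 41
One optimal plan: pieces 5 + 2 (1 cut) → $42 − $1 = $41.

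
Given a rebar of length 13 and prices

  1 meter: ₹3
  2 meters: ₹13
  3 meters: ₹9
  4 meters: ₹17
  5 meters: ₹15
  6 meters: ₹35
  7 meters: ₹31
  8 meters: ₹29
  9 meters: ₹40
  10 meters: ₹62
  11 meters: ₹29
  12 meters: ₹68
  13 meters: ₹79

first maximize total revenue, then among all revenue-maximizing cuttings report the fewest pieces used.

7

Consider every possible first cut. r[k] is the best of p[i]+r[k−i] over all sellable i≤k.
r[1] = 3
r[2] = max(3+3, 13+0) = 13
r[3] = max(3+13, 13+3, 9+0) = 16
r[4] = max(3+16, 13+13, 9+3, 17+0) = 26
r[5] = max(3+26, 13+16, 9+13, 17+3, 15+0) = 29
r[6] = max(3+29, 13+26, 9+16, 17+13, 15+3, 35+0) = 39
r[7] = max(3+39, 13+29, 9+26, …, 35+3, 31+0) = 42
r[8] = max(3+42, 13+39, 9+29, …, 31+3, 29+0) = 52
r[9] = max(3+52, 13+42, 9+39, …, 29+3, 40+0) = 55
r[10] = max(3+55, 13+52, 9+42, …, 40+3, 62+0) = 65
r[11] = max(3+65, 13+55, 9+52, …, 62+3, 29+0) = 68
r[12] = max(3+68, 13+65, 9+55, …, 29+3, 68+0) = 78
r[13] = max(3+78, 13+68, 9+65, …, 68+3, 79+0) = 81
Maximum revenue is ₹81.
Now minimize piece count subject to staying optimal: for each k, pieces[k] = 1 + min over i with p[i]+r[k−i]=r[k] of pieces[k−i].
pieces[10] = 5
pieces[11] = 6
pieces[12] = 6
pieces[13] = 7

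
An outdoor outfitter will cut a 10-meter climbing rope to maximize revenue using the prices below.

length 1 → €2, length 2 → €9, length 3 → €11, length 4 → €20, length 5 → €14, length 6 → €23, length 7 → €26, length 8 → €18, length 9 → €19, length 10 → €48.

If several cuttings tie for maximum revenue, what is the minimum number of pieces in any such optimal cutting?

Let r[k] be the best obtainable value from length k. For each k, try every first piece i and keep the best of price[i] + r[k−i].
r[1] = 2
r[2] = 9
r[3] = 11  (first piece 1, then r[2]=9)
r[4] = 20
r[5] = 22  (first piece 1, then r[4]=20)
r[6] = 29  (first piece 2, then r[4]=20)
r[7] = 31  (first piece 1, then r[6]=29)
r[8] = 40  (first piece 4, then r[4]=20)
r[9] = 42  (first piece 1, then r[8]=40)
r[10] = 49  (first piece 2, then r[8]=40)
Maximum revenue is €49.
Now minimize piece count subject to staying optimal: for each k, pieces[k] = 1 + min over i with p[i]+r[k−i]=r[k] of pieces[k−i].
pieces[7] = 2
pieces[8] = 2
pieces[9] = 3
pieces[10] = 3

3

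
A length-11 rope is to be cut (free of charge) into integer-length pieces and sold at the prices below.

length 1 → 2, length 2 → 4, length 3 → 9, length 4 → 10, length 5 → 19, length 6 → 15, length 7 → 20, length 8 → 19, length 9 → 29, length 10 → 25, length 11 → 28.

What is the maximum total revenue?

40

Consider every possible first cut. best[k] is the best of p[i]+best[k−i] over all sellable i≤k.
best[1] = 2
best[2] = max(2+2, 4+0) = 4
best[3] = max(2+4, 4+2, 9+0) = 9
best[4] = max(2+9, 4+4, 9+2, 10+0) = 11
best[5] = max(2+11, 4+9, 9+4, 10+2, 19+0) = 19
best[6] = max(2+19, 4+11, 9+9, 10+4, 19+2, 15+0) = 21
best[7] = max(2+21, 4+19, 9+11, …, 15+2, 20+0) = 23
best[8] = max(2+23, 4+21, 9+19, …, 20+2, 19+0) = 28
best[9] = max(2+28, 4+23, 9+21, …, 19+2, 29+0) = 30
best[10] = max(2+30, 4+28, 9+23, …, 29+2, 25+0) = 38
best[11] = max(2+38, 4+30, 9+28, …, 25+2, 28+0) = 40
One optimal cutting: 5 + 5 + 1 → 19 + 19 + 2 = 40.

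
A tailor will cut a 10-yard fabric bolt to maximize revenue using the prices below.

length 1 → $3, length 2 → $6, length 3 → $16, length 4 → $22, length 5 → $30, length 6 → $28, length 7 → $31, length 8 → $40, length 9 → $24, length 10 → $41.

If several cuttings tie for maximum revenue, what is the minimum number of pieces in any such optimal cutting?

Consider every possible first cut. r[k] is the best of p[i]+r[k−i] over all sellable i≤k.
r[1] = 3
r[2] = 6  (first piece 1, then r[1]=3)
r[3] = 16
r[4] = 22
r[5] = 30
r[6] = 33  (first piece 1, then r[5]=30)
r[7] = 38  (first piece 3, then r[4]=22)
r[8] = 46  (first piece 3, then r[5]=30)
r[9] = 52  (first piece 4, then r[5]=30)
r[10] = 60  (first piece 5, then r[5]=30)
Maximum revenue is $60.
Now minimize piece count subject to staying optimal: for each k, pieces[k] = 1 + min over i with p[i]+r[k−i]=r[k] of pieces[k−i].
pieces[7] = 2
pieces[8] = 2
pieces[9] = 2
pieces[10] = 2

2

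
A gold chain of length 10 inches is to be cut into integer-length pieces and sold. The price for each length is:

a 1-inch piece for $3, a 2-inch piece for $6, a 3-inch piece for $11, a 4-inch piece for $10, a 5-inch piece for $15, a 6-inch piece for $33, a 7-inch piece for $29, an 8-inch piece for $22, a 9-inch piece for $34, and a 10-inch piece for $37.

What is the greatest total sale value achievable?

47

Build R[k] bottom-up: R[k] = max over allowed piece i of (p[i] + R[k−i]).
R[1] = 3
R[2] = 6  (first piece 1, then R[1]=3)
R[3] = 11
R[4] = 14  (first piece 1, then R[3]=11)
R[5] = 17  (first piece 1, then R[4]=14)
R[6] = 33
R[7] = 36  (first piece 1, then R[6]=33)
R[8] = 39  (first piece 1, then R[7]=36)
R[9] = 44  (first piece 3, then R[6]=33)
R[10] = 47  (first piece 1, then R[9]=44)
One optimal cutting: 6 + 3 + 1 → $33 + $11 + $3 = $47.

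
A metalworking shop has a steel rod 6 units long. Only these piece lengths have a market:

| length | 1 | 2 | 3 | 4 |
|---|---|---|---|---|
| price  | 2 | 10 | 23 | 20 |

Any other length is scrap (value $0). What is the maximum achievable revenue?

46

Let best[k] be the best obtainable value from length k. For each k, try every first piece i and keep the best of price[i] + best[k−i].
best[1] = 2
best[2] = 10
best[3] = 23
best[4] = 25  (first piece 1, then best[3]=23)
best[5] = 33  (first piece 2, then best[3]=23)
best[6] = 46  (first piece 3, then best[3]=23)
One optimal cutting: 3 + 3 → $46.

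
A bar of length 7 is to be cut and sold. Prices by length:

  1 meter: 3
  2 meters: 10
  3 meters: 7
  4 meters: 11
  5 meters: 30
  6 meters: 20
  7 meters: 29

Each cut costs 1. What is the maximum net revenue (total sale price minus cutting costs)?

Consider every possible first cut. r[k] is the best of p[i]+r[k−i] over all sellable i≤k, charging 1 whenever i<k.
r[1] = 3
r[2] = 10
r[3] = 12  (first piece 1, then r[2]=10)
r[4] = 19  (first piece 2, then r[2]=10)
r[5] = 30
r[6] = 32  (first piece 1, then r[5]=30)
r[7] = 39  (first piece 2, then r[5]=30)
One optimal plan: pieces 5 + 2 (1 cut) → 40 − 1 = 39.

39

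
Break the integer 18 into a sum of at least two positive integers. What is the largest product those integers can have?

Let P[k] be the best product for length k (with at least one cut). For each first piece i, the rest contributes max(k−i, P[k−i]).
P[2] = 1×max(1,0) = 1×1 = 1
P[3] = max(1×2, 2×1) = 2
P[4] = max(1×3, 2×2, 3×1) = 4
P[5] = max(1×4, 2×3, 3×2, 4×1) = 6
P[6] = max(1×6, 2×4, 3×3, 4×2, 5×1) = 9
P[7] = max(1×9, 2×6, 3×4, 4×3, 5×2, 6×1) = 12
P[8] = max(1×12, 2×9, 3×6, …, 6×2, 7×1) = 18
P[9] = max(1×18, 2×12, 3×9, …, 7×2, 8×1) = 27
P[10] = max(1×27, 2×18, 3×12, …, 8×2, 9×1) = 36
P[11] = max(1×36, 2×27, 3×18, …, 9×2, 10×1) = 54
P[12] = max(1×54, 2×36, 3×27, …, 10×2, 11×1) = 81
P[13] = max(1×81, 2×54, 3×36, …, 11×2, 12×1) = 108
P[14] = max(1×108, 2×81, 3×54, …, 12×2, 13×1) = 162
P[15] = max(1×162, 2×108, 3×81, …, 13×2, 14×1) = 243
P[16] = max(1×243, 2×162, 3×108, …, 14×2, 15×1) = 324
P[17] = max(1×324, 2×243, 3×162, …, 15×2, 16×1) = 486
P[18] = max(1×486, 2×324, 3×243, …, 16×2, 17×1) = 729
One optimal split: 3 + 3 + 3 + 3 + 3 + 3; product 3×3×3×3×3×3 = 729.

729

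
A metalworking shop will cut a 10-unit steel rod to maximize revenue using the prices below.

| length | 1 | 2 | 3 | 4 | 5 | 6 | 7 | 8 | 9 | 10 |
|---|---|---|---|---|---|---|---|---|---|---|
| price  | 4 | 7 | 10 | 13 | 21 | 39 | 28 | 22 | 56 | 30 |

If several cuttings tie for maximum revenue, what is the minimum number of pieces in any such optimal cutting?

Let r[k] be the best obtainable value from length k. For each k, try every first piece i and keep the best of price[i] + r[k−i].
r[1] = 4
r[2] = max(4+4, 7+0) = 8
r[3] = max(4+8, 7+4, 10+0) = 12
r[4] = max(4+12, 7+8, 10+4, 13+0) = 16
r[5] = max(4+16, 7+12, 10+8, 13+4, 21+0) = 21
r[6] = max(4+21, 7+16, 10+12, 13+8, 21+4, 39+0) = 39
r[7] = max(4+39, 7+21, 10+16, …, 39+4, 28+0) = 43
r[8] = max(4+43, 7+39, 10+21, …, 28+4, 22+0) = 47
r[9] = max(4+47, 7+43, 10+39, …, 22+4, 56+0) = 56
r[10] = max(4+56, 7+47, 10+43, …, 56+4, 30+0) = 60
Maximum revenue is $60.
Now minimize piece count subject to staying optimal: for each k, pieces[k] = 1 + min over i with p[i]+r[k−i]=r[k] of pieces[k−i].
pieces[7] = 2
pieces[8] = 3
pieces[9] = 1
pieces[10] = 2

2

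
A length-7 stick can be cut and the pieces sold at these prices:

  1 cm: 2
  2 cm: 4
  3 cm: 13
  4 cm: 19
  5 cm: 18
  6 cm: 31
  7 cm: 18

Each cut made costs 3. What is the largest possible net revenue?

30

Build net[k] bottom-up: net[k] = max over allowed piece i of (p[i] + net[k−i]) − 3 per cut.
net[1] = 2
net[2] = max(2+2-3, 4+0) = 4
net[3] = max(2+4-3, 4+2-3, 13+0) = 13
net[4] = max(2+13-3, 4+4-3, 13+2-3, 19+0) = 19
net[5] = max(2+19-3, 4+13-3, 13+4-3, 19+2-3, 18+0) = 18
net[6] = max(2+18-3, 4+19-3, 13+13-3, 19+4-3, 18+2-3, 31+0) = 31
net[7] = max(2+31-3, 4+18-3, 13+19-3, …, 31+2-3, 18+0) = 30
One optimal plan: pieces 6 + 1 (1 cut) → 33 − 3 = 30.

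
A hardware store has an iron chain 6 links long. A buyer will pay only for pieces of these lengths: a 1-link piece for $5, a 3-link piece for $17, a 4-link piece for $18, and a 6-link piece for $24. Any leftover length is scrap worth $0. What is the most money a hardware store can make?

Consider every possible first cut. best[k] is the best of p[i]+best[k−i] over all sellable i≤k.
best[1] = 5
best[2] = 10  (first piece 1, then best[1]=5)
best[3] = 17
best[4] = 22  (first piece 1, then best[3]=17)
best[5] = 27  (first piece 1, then best[4]=22)
best[6] = 34  (first piece 3, then best[3]=17)
One optimal cutting: 3 + 3 → $34.

34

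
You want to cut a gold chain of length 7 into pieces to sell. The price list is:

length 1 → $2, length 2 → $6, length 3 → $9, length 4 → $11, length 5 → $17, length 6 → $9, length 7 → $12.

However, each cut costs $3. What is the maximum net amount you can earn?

Consider every possible first cut. r[k] is the best of p[i]+r[k−i] over all sellable i≤k, charging 3 whenever i<k.
r[1] = 2
r[2] = max(2+2-3, 6+0) = 6
r[3] = max(2+6-3, 6+2-3, 9+0) = 9
r[4] = max(2+9-3, 6+6-3, 9+2-3, 11+0) = 11
r[5] = max(2+11-3, 6+9-3, 9+6-3, 11+2-3, 17+0) = 17
r[6] = max(2+17-3, 6+11-3, 9+9-3, 11+6-3, 17+2-3, 9+0) = 16
r[7] = max(2+16-3, 6+17-3, 9+11-3, …, 9+2-3, 12+0) = 20
One optimal plan: pieces 5 + 2 (1 cut) → $23 − $3 = $20.

20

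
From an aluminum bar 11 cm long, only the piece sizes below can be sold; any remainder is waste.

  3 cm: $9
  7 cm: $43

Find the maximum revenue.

Let r[k] be the best obtainable value from length k. For each k, try every first piece i and keep the best of price[i] + r[k−i].
r[1] = 0
r[2] = 0
r[3] = 9
r[4] = 9
r[5] = 9
r[6] = 18  (first piece 3, then r[3]=9)
r[7] = 43
r[8] = 43
r[9] = 43
r[10] = 52  (first piece 3, then r[7]=43)
r[11] = 52
One optimal cutting: pieces 7 + 3 with 1 cm of scrap → $52.

52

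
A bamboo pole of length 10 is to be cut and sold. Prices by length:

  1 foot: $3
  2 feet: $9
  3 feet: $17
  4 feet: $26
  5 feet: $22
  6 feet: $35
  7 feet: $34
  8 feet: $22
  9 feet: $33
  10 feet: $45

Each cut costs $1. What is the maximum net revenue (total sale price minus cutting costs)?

Build net[k] bottom-up: net[k] = max over allowed piece i of (p[i] + net[k−i]) − 1 per cut.
net[1] = 3
net[2] = max(3+3-1, 9+0) = 9
net[3] = max(3+9-1, 9+3-1, 17+0) = 17
net[4] = max(3+17-1, 9+9-1, 17+3-1, 26+0) = 26
net[5] = max(3+26-1, 9+17-1, 17+9-1, 26+3-1, 22+0) = 28
net[6] = max(3+28-1, 9+26-1, 17+17-1, 26+9-1, 22+3-1, 35+0) = 35
net[7] = max(3+35-1, 9+28-1, 17+26-1, …, 35+3-1, 34+0) = 42
net[8] = max(3+42-1, 9+35-1, 17+28-1, …, 34+3-1, 22+0) = 51
net[9] = max(3+51-1, 9+42-1, 17+35-1, …, 22+3-1, 33+0) = 53
net[10] = max(3+53-1, 9+51-1, 17+42-1, …, 33+3-1, 45+0) = 60
One optimal plan: pieces 6 + 4 (1 cut) → $61 − $1 = $60.

60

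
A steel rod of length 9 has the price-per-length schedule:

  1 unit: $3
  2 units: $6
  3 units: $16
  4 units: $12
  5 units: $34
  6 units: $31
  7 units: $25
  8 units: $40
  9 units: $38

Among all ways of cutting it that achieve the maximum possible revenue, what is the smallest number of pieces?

3

Build r[k] bottom-up: r[k] = max over allowed piece i of (p[i] + r[k−i]).
r[1] = 3
r[2] = 6  (first piece 1, then r[1]=3)
r[3] = 16
r[4] = 19  (first piece 1, then r[3]=16)
r[5] = 34
r[6] = 37  (first piece 1, then r[5]=34)
r[7] = 40  (first piece 1, then r[6]=37)
r[8] = 50  (first piece 3, then r[5]=34)
r[9] = 53  (first piece 1, then r[8]=50)
Maximum revenue is $53.
Now minimize piece count subject to staying optimal: for each k, pieces[k] = 1 + min over i with p[i]+r[k−i]=r[k] of pieces[k−i].
pieces[6] = 2
pieces[7] = 2
pieces[8] = 2
pieces[9] = 3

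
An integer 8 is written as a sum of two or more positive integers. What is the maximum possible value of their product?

18

Define g[k] = max over 1≤i<k of i · max(k−i, g[k−i]); the inner max lets the remainder stay uncut if that's better.
Small cases: g[2]=1.
g[3] = max(1*2, 2*1) = 2
g[4] = max(1*3, 2*2, 3*1) = 4
g[5] = max(1*4, 2*3, 3*2, 4*1) = 6
g[6] = max(1*6, 2*4, 3*3, 4*2, 5*1) = 9
g[7] = max(1*9, 2*6, 3*4, 4*3, 5*2, 6*1) = 12
g[8] = max(1*12, 2*9, 3*6, …, 6*2, 7*1) = 18
One optimal split: 3 + 3 + 2; product 3*3*2 = 18.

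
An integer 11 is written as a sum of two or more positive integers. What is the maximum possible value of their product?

Fill prod[k] for k=2..11: at each k try every first piece i and multiply by the better of (k−i) uncut or prod[k−i].
prod[2] = 1×max(1,0) = 1×1 = 1
prod[3] = 1×max(2,1) = 1×2 = 2
prod[4] = 2×max(2,1) = 2×2 = 4
prod[5] = 2×max(3,2) = 2×3 = 6
prod[6] = 3×max(3,2) = 3×3 = 9
prod[7] = 2×max(5,6) = 2×6 = 12
prod[8] = 2×max(6,9) = 2×9 = 18
prod[9] = 3×max(6,9) = 3×9 = 27
prod[10] = 2×max(8,18) = 2×18 = 36
prod[11] = 2×max(9,27) = 2×27 = 54
One optimal split: 3 + 3 + 3 + 2; product 3×3×3×2 = 54.

54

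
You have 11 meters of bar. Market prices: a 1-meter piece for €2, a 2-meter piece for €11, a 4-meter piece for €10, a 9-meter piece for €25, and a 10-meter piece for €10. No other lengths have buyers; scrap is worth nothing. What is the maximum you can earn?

57

Build f[k] bottom-up: f[k] = max over allowed piece i of (p[i] + f[k−i]).
f[1] = 2
f[2] = 11
f[3] = 13  (first piece 1, then f[2]=11)
f[4] = 22  (first piece 2, then f[2]=11)
f[5] = 24  (first piece 1, then f[4]=22)
f[6] = 33  (first piece 2, then f[4]=22)
f[7] = 35  (first piece 1, then f[6]=33)
f[8] = 44  (first piece 2, then f[6]=33)
f[9] = 46  (first piece 1, then f[8]=44)
f[10] = 55  (first piece 2, then f[8]=44)
f[11] = 57  (first piece 1, then f[10]=55)
One optimal cutting: 2 + 2 + 2 + 2 + 2 + 1 → €57.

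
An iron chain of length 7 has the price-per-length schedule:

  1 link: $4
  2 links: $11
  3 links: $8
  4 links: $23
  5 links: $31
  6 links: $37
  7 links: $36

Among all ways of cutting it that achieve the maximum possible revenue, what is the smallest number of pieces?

Build r[k] bottom-up: r[k] = max over allowed piece i of (p[i] + r[k−i]).
r[1] = 4
r[2] = 11
r[3] = 15  (first piece 1, then r[2]=11)
r[4] = 23
r[5] = 31
r[6] = 37
r[7] = 42  (first piece 2, then r[5]=31)
Maximum revenue is $42.
Now minimize piece count subject to staying optimal: for each k, pieces[k] = 1 + min over i with p[i]+r[k−i]=r[k] of pieces[k−i].
pieces[4] = 1
pieces[5] = 1
pieces[6] = 1
pieces[7] = 2

2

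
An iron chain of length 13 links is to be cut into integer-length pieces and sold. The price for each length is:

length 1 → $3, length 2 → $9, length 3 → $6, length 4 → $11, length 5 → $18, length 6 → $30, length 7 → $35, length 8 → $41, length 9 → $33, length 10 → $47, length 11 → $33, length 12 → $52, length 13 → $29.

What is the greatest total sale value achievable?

65

Build R[k] bottom-up: R[k] = max over allowed piece i of (p[i] + R[k−i]).
R[1] = 3
R[2] = 9
R[3] = 12  (first piece 1, then R[2]=9)
R[4] = 18  (first piece 2, then R[2]=9)
R[5] = 21  (first piece 1, then R[4]=18)
R[6] = 30
R[7] = 35
R[8] = 41
R[9] = 44  (first piece 1, then R[8]=41)
R[10] = 50  (first piece 2, then R[8]=41)
R[11] = 53  (first piece 1, then R[10]=50)
R[12] = 60  (first piece 6, then R[6]=30)
R[13] = 65  (first piece 6, then R[7]=35)
One optimal cutting: 7 + 6 → $35 + $30 = $65.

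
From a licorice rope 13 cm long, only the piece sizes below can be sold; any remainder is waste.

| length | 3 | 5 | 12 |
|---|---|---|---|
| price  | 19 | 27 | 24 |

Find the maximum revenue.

76

Build best[k] bottom-up: best[k] = max over allowed piece i of (p[i] + best[k−i]).
best[1] = 0
best[2] = 0
best[3] = 19
best[4] = 19
best[5] = 27
best[6] = 38  (first piece 3, then best[3]=19)
best[7] = 38
best[8] = 46  (first piece 3, then best[5]=27)
best[9] = 57  (first piece 3, then best[6]=38)
best[10] = 57
best[11] = 65  (first piece 3, then best[8]=46)
best[12] = 76  (first piece 3, then best[9]=57)
best[13] = 76
One optimal cutting: pieces 3 + 3 + 3 + 3 with 1 cm of scrap → ¢76.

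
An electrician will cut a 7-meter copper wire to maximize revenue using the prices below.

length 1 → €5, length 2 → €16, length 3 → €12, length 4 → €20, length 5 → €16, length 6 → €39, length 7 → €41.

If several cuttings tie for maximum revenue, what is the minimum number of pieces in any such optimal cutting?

4

Let r[k] be the best obtainable value from length k. For each k, try every first piece i and keep the best of price[i] + r[k−i].
r[1] = 5
r[2] = max(5+5, 16+0) = 16
r[3] = max(5+16, 16+5, 12+0) = 21
r[4] = max(5+21, 16+16, 12+5, 20+0) = 32
r[5] = max(5+32, 16+21, 12+16, 20+5, 16+0) = 37
r[6] = max(5+37, 16+32, 12+21, 20+16, 16+5, 39+0) = 48
r[7] = max(5+48, 16+37, 12+32, …, 39+5, 41+0) = 53
Maximum revenue is €53.
Now minimize piece count subject to staying optimal: for each k, pieces[k] = 1 + min over i with p[i]+r[k−i]=r[k] of pieces[k−i].
pieces[4] = 2
pieces[5] = 3
pieces[6] = 3
pieces[7] = 4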